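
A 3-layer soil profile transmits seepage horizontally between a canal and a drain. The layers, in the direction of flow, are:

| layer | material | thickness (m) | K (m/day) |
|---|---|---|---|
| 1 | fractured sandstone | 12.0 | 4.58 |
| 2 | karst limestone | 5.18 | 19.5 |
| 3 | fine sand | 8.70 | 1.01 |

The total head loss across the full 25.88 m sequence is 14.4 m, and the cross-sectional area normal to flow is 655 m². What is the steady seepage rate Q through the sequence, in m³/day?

Flow is perpendicular to layering, so the layers act in series and the equivalent K is the thickness-weighted harmonic mean.
Total thickness L = 12.0 + 5.18 + 8.70 = 25.88 m.
Σ(b_i/K_i) = 12.0/4.58 + 5.18/19.5 + 8.70/1.01 = 11.50 d.
K_eq = L / Σ(b_i/K_i) = 25.88 / 11.50 = 2.251 m/day.
Q = K_eq · A · (Δh/L) = 2.251 × 655 × (14.4/25.88) = 820.2 m³/day.

820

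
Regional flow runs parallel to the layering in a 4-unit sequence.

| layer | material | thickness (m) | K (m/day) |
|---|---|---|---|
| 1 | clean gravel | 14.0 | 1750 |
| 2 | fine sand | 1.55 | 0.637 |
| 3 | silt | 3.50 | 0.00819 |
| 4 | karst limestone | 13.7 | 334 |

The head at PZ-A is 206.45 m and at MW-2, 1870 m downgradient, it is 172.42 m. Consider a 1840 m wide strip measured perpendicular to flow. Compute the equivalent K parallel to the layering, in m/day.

Flow is parallel to layering, so each bed carries its own Darcy discharge and the transmissivities add.
Σ(K_i·b_i) = 1750×14.0 + 0.637×1.55 + 0.00819×3.50 + 334×13.7 = 29077 m²/day.
Total thickness b = 32.75 m, so K_eq = Σ(K_i·b_i)/b = 887.8 m/day.

888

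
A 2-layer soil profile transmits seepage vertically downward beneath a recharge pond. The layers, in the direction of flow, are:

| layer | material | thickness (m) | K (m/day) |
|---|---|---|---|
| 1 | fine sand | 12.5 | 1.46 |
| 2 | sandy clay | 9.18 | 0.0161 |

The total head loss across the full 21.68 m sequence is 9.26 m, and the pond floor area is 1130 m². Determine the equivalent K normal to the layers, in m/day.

Flow is perpendicular to layering, so the layers act in series and the equivalent K is the thickness-weighted harmonic mean.
Total thickness L = 12.5 + 9.18 = 21.68 m.
Σ(b_i/K_i) = 12.5/1.46 + 9.18/0.0161 = 578.7 d.
K_eq = L / Σ(b_i/K_i) = 21.68 / 578.7 = 0.03746 m/day.

0.0375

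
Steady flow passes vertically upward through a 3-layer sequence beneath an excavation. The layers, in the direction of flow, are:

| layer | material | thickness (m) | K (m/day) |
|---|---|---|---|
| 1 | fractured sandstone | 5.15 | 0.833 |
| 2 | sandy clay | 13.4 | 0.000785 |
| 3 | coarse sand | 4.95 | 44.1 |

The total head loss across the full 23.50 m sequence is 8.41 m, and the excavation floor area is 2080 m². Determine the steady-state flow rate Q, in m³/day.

1.02

Flow is perpendicular to layering, so the layers act in series and the equivalent K is the thickness-weighted harmonic mean.
Total thickness L = 5.15 + 13.4 + 4.95 = 23.50 m.
Σ(b_i/K_i) = 5.15/0.833 + 13.4/0.000785 + 4.95/44.1 = 17076 d.
K_eq = L / Σ(b_i/K_i) = 23.50 / 17076 = 0.001376 m/day.
Q = K_eq · A · (Δh/L) = 0.001376 × 2080 × (8.41/23.50) = 1.024 m³/day.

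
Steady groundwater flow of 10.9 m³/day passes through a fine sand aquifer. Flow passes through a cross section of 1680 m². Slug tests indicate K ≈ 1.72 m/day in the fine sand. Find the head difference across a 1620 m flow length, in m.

From Q = K·A·i, i = Q / (K·A) = 10.9 / (1.720 × 1680) = 0.003772.
Head loss Δh = i · L = 0.003772 × 1620 = 6.111 m.

6.11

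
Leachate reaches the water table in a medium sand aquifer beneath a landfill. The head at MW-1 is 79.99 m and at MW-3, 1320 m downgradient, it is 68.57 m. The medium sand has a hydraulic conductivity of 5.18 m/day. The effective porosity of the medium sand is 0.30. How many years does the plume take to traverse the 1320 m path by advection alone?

24.2

Hydraulic gradient i = (79.99 − 68.57) / 1320 = 11.42 / 1320 = 0.008652.
Darcy flux q = K · i = 5.180 × 0.008652 = 0.04481 m/day.
Seepage velocity v = q / n_e = 0.04481 / 0.30 = 0.1494 m/day.
Travel time t = L / v = 1320 / 0.1494 = 8836 days = 24.19 years.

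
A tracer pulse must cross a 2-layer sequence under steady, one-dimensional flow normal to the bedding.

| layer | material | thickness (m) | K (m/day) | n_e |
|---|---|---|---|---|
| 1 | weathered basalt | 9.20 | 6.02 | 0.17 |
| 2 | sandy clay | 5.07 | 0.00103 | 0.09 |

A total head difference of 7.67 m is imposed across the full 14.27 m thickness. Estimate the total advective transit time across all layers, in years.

3.55

With flow normal to the layers, continuity requires the same specific discharge q through every layer.
Σ(b_i/K_i) = 9.20/6.02 + 5.07/0.00103 = 4924 d.
q = Δh / Σ(b_i/K_i) = 7.67 / 4924 = 0.001558 m/day.
In each layer the seepage velocity is v_i = q/n_i, so the layer transit time is t_i = b_i·n_i / q:
  layer 1 (weathered basalt): t_1 = 9.20 × 0.17 / 0.001558 = 1004 d
  layer 2 (sandy clay): t_2 = 5.07 × 0.09 / 0.001558 = 292.9 d
Total t = Σ t_i = 1297 days = 3.551 years.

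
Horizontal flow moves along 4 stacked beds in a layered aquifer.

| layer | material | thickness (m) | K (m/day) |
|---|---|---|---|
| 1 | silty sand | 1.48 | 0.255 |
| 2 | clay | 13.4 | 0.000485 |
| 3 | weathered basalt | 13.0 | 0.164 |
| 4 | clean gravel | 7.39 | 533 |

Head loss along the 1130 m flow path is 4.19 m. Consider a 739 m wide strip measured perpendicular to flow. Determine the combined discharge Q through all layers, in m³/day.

10800

Flow is parallel to layering, so each bed carries its own Darcy discharge and the transmissivities add.
Σ(K_i·b_i) = 0.255×1.48 + 0.000485×13.4 + 0.164×13.0 + 533×7.39 = 3941 m²/day.
Hydraulic gradient i = Δh / L = 4.19 / 1130 = 0.003708.
Q = Σ(K_i·b_i) · W · i = 3941 × 739 × 0.003708 = 10800 m³/day.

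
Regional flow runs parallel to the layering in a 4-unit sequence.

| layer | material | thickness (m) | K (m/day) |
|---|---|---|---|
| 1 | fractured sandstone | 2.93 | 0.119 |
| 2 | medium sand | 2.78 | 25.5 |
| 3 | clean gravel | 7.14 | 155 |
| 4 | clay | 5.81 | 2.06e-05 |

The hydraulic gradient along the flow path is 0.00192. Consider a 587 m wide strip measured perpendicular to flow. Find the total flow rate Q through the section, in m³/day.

1330

Flow is parallel to layering, so each bed carries its own Darcy discharge and the transmissivities add.
Σ(K_i·b_i) = 0.119×2.93 + 25.5×2.78 + 155×7.14 + 2.06e-05×5.81 = 1178 m²/day.
Hydraulic gradient i = 0.00192.
Q = Σ(K_i·b_i) · W · i = 1178 × 587 × 0.001920 = 1328 m³/day.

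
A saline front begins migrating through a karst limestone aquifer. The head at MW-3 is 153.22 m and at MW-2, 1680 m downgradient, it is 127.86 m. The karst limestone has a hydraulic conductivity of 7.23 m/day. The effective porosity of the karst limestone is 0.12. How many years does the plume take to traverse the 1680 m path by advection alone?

5.06

Hydraulic gradient i = (153.22 − 127.86) / 1680 = 25.36 / 1680 = 0.01510.
Darcy flux q = K · i = 7.230 × 0.01510 = 0.1091 m/day.
Seepage velocity v = q / n_e = 0.1091 / 0.12 = 0.9095 m/day.
Travel time t = L / v = 1680 / 0.9095 = 1847 days = 5.057 years.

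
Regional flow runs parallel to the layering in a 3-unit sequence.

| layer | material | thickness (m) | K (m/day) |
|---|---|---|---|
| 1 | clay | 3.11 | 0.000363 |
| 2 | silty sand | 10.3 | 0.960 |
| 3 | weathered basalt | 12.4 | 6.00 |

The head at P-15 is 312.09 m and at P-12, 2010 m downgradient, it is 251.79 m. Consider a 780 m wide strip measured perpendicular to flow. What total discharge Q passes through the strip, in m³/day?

1970

Flow is parallel to layering, so each bed carries its own Darcy discharge and the transmissivities add.
Σ(K_i·b_i) = 0.000363×3.11 + 0.960×10.3 + 6.00×12.4 = 84.29 m²/day.
Hydraulic gradient i = (312.09 − 251.79) / 2010 = 60.3 / 2010 = 0.03000.
Q = Σ(K_i·b_i) · W · i = 84.29 × 780 × 0.03000 = 1972 m³/day.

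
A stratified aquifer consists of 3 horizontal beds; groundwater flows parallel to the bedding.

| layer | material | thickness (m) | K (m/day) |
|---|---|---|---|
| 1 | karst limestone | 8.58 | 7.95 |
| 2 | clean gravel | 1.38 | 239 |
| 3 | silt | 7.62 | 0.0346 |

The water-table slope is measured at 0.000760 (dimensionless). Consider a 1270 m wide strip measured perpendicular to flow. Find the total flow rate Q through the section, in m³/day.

Flow is parallel to layering, so each bed carries its own Darcy discharge and the transmissivities add.
Σ(K_i·b_i) = 7.95×8.58 + 239×1.38 + 0.0346×7.62 = 398.3 m²/day.
Hydraulic gradient i = 0.000760.
Q = Σ(K_i·b_i) · W · i = 398.3 × 1270 × 0.0007600 = 384.4 m³/day.

384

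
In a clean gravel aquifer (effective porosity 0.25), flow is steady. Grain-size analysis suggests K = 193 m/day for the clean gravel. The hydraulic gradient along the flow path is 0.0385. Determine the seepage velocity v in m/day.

29.7

Hydraulic gradient i = 0.0385.
Darcy flux q = K · i = 193.0 × 0.03850 = 7.431 m/day.
Seepage velocity v = q / n_e = 7.431 / 0.25 = 29.72 m/day.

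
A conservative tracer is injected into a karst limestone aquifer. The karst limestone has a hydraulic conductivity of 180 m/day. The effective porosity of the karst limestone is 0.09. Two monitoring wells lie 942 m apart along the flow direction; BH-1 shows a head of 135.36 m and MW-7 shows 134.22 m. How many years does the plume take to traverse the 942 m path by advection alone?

Hydraulic gradient i = (135.36 − 134.22) / 942 = 1.14 / 942 = 0.001210.
Darcy flux q = K · i = 180.0 × 0.001210 = 0.2178 m/day.
Seepage velocity v = q / n_e = 0.2178 / 0.09 = 2.420 m/day.
Travel time t = L / v = 942 / 2.420 = 389.2 days = 1.066 years.

1.07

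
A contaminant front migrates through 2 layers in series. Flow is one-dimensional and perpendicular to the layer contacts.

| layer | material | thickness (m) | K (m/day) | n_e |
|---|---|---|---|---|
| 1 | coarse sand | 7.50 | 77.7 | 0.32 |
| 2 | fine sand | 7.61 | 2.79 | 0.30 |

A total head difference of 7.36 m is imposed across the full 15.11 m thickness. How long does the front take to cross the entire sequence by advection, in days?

1.80

With flow normal to the layers, continuity requires the same specific discharge q through every layer.
Σ(b_i/K_i) = 7.50/77.7 + 7.61/2.79 = 2.824 d.
q = Δh / Σ(b_i/K_i) = 7.36 / 2.824 = 2.606 m/day.
In each layer the seepage velocity is v_i = q/n_i, so the layer transit time is t_i = b_i·n_i / q:
  layer 1 (coarse sand): t_1 = 7.50 × 0.32 / 2.606 = 0.9209 d
  layer 2 (fine sand): t_2 = 7.61 × 0.30 / 2.606 = 0.8760 d
Total t = Σ t_i = 1.797 days.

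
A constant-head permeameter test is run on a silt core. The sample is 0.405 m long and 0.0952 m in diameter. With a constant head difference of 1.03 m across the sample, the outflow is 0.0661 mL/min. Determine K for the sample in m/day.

Cross-sectional area A = π·(d/2)² = π × (0.0952/2)² = 0.007118 m².
Convert discharge: 0.0661 mL/min = 1.102e-09 m³/s.
Darcy's law rearranged: K = Q·L / (A·Δh) = 1.102e-09 × 0.405 / (0.007118 × 1.03) = 6.086e-08 m/s = 0.005258 m/day.

0.00526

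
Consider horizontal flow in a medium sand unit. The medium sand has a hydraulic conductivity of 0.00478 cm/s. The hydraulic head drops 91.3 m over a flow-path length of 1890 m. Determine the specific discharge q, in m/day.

0.200

Convert K: 0.00478 cm/s × 864 = 4.130 m/day.
Hydraulic gradient i = Δh / L = 91.3 / 1890 = 0.04831.
Specific discharge q = K · i = 4.130 × 0.04831 = 0.1995 m/day.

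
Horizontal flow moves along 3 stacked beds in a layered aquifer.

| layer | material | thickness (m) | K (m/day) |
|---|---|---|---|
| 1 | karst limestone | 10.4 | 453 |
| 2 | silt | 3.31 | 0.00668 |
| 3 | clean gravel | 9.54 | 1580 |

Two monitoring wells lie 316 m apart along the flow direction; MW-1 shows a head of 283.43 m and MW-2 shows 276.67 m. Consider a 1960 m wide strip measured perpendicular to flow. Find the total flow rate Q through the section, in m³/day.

830000

Flow is parallel to layering, so each bed carries its own Darcy discharge and the transmissivities add.
Σ(K_i·b_i) = 453×10.4 + 0.00668×3.31 + 1580×9.54 = 19784 m²/day.
Hydraulic gradient i = (283.43 − 276.67) / 316 = 6.76 / 316 = 0.02139.
Q = Σ(K_i·b_i) · W · i = 19784 × 1960 × 0.02139 = 8.295e+05 m³/day.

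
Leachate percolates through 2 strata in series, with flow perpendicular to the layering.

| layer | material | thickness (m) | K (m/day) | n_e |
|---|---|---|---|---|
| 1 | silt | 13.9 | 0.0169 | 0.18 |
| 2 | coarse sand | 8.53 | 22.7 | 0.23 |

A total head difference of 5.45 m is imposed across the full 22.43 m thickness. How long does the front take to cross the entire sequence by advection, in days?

With flow normal to the layers, continuity requires the same specific discharge q through every layer.
Σ(b_i/K_i) = 13.9/0.0169 + 8.53/22.7 = 822.9 d.
q = Δh / Σ(b_i/K_i) = 5.45 / 822.9 = 0.006623 m/day.
In each layer the seepage velocity is v_i = q/n_i, so the layer transit time is t_i = b_i·n_i / q:
  layer 1 (silt): t_1 = 13.9 × 0.18 / 0.006623 = 377.8 d
  layer 2 (coarse sand): t_2 = 8.53 × 0.23 / 0.006623 = 296.2 d
Total t = Σ t_i = 674.0 days.

674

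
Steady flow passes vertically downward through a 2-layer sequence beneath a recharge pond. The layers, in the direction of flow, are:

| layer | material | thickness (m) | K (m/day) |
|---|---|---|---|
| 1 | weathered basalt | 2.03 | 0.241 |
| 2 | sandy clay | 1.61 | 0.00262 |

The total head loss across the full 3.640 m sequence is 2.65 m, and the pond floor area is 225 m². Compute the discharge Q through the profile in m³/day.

0.957

Flow is perpendicular to layering, so the layers act in series and the equivalent K is the thickness-weighted harmonic mean.
Total thickness L = 2.03 + 1.61 = 3.640 m.
Σ(b_i/K_i) = 2.03/0.241 + 1.61/0.00262 = 622.9 d.
K_eq = L / Σ(b_i/K_i) = 3.640 / 622.9 = 0.005843 m/day.
Q = K_eq · A · (Δh/L) = 0.005843 × 225 × (2.65/3.640) = 0.9572 m³/day.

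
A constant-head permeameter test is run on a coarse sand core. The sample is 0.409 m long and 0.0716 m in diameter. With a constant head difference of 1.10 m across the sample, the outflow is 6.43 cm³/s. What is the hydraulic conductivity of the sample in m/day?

Cross-sectional area A = π·(d/2)² = π × (0.0716/2)² = 0.004026 m².
Convert discharge: 6.43 cm³/s = 6.430e-06 m³/s.
Darcy's law rearranged: K = Q·L / (A·Δh) = 6.430e-06 × 0.409 / (0.004026 × 1.10) = 0.0005938 m/s = 51.30 m/day.

51.3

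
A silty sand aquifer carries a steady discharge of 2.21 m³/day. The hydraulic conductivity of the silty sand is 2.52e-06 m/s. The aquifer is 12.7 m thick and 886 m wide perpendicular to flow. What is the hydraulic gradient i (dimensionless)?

Convert K: 2.52e-06 m/s × 86400 = 0.2177 m/day.
Cross-sectional area A = 886 × 12.7 = 11252 m².
From Q = K·A·i, i = Q / (K·A) = 2.21 / (0.2177 × 11252) = 0.0009021.

0.000902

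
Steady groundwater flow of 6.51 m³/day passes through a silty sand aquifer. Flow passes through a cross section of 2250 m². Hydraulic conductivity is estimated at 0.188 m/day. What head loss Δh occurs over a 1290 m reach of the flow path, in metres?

From Q = K·A·i, i = Q / (K·A) = 6.51 / (0.1880 × 2250) = 0.01539.
Head loss Δh = i · L = 0.01539 × 1290 = 19.85 m.

19.9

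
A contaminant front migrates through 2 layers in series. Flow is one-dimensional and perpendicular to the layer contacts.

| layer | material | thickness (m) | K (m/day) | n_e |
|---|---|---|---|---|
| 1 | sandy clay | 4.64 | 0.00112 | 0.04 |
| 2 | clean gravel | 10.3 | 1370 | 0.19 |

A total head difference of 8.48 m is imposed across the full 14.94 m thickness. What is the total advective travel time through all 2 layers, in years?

With flow normal to the layers, continuity requires the same specific discharge q through every layer.
Σ(b_i/K_i) = 4.64/0.00112 + 10.3/1370 = 4143 d.
q = Δh / Σ(b_i/K_i) = 8.48 / 4143 = 0.002047 m/day.
In each layer the seepage velocity is v_i = q/n_i, so the layer transit time is t_i = b_i·n_i / q:
  layer 1 (sandy clay): t_1 = 4.64 × 0.04 / 0.002047 = 90.67 d
  layer 2 (clean gravel): t_2 = 10.3 × 0.19 / 0.002047 = 956.1 d
Total t = Σ t_i = 1047 days = 2.866 years.

2.87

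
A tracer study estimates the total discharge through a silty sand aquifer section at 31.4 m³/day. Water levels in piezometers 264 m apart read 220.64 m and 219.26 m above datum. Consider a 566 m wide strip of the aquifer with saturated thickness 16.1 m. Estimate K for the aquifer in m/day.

Cross-sectional area A = 566 × 16.1 = 9113 m².
Hydraulic gradient i = (220.64 − 219.26) / 264 = 1.38 / 264 = 0.005227.
From Q = K·A·i, K = Q / (A·i) = 31.4 / (9113 × 0.005227) = 0.6592 m/day.

0.659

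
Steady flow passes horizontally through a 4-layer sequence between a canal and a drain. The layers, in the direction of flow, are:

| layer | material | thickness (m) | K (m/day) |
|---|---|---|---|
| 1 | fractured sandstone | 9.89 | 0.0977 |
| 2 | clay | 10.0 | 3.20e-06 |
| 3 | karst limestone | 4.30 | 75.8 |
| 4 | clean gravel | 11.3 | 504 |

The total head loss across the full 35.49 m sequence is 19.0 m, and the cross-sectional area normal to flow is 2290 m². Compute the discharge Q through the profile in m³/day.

Flow is perpendicular to layering, so the layers act in series and the equivalent K is the thickness-weighted harmonic mean.
Total thickness L = 9.89 + 10.0 + 4.30 + 11.3 = 35.49 m.
Σ(b_i/K_i) = 9.89/0.0977 + 10.0/3.20e-06 + 4.30/75.8 + 11.3/504 = 3.125e+06 d.
K_eq = L / Σ(b_i/K_i) = 35.49 / 3.125e+06 = 1.136e-05 m/day.
Q = K_eq · A · (Δh/L) = 1.136e-05 × 2290 × (19.0/35.49) = 0.01392 m³/day.

0.0139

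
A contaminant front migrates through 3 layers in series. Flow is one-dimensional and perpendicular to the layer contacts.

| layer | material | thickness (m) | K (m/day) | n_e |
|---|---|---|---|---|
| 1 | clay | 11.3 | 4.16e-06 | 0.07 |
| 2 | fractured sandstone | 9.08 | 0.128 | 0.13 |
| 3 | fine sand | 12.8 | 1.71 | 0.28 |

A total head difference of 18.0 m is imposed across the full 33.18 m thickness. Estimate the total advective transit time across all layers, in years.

2300

With flow normal to the layers, continuity requires the same specific discharge q through every layer.
Σ(b_i/K_i) = 11.3/4.16e-06 + 9.08/0.128 + 12.8/1.71 = 2.716e+06 d.
q = Δh / Σ(b_i/K_i) = 18.0 / 2.716e+06 = 6.626e-06 m/day.
In each layer the seepage velocity is v_i = q/n_i, so the layer transit time is t_i = b_i·n_i / q:
  layer 1 (clay): t_1 = 11.3 × 0.07 / 6.626e-06 = 1.194e+05 d
  layer 2 (fractured sandstone): t_2 = 9.08 × 0.13 / 6.626e-06 = 1.781e+05 d
  layer 3 (fine sand): t_3 = 12.8 × 0.28 / 6.626e-06 = 5.409e+05 d
Total t = Σ t_i = 8.384e+05 days = 2295 years.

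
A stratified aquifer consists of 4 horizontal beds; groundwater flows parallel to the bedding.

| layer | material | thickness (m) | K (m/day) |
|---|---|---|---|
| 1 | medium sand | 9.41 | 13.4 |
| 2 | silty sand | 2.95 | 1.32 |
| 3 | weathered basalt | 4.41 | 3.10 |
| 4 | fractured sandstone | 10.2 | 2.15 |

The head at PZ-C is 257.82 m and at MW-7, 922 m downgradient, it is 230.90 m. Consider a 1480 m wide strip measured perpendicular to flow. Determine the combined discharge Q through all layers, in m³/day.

Flow is parallel to layering, so each bed carries its own Darcy discharge and the transmissivities add.
Σ(K_i·b_i) = 13.4×9.41 + 1.32×2.95 + 3.10×4.41 + 2.15×10.2 = 165.6 m²/day.
Hydraulic gradient i = (257.82 − 230.90) / 922 = 26.92 / 922 = 0.02920.
Q = Σ(K_i·b_i) · W · i = 165.6 × 1480 × 0.02920 = 7155 m³/day.

7160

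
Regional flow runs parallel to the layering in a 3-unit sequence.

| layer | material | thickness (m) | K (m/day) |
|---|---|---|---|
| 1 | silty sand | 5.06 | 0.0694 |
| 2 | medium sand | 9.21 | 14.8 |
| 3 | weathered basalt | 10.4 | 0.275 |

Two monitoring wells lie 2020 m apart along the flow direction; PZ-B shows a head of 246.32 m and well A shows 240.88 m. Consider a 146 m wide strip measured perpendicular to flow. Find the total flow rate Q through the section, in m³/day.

54.9

Flow is parallel to layering, so each bed carries its own Darcy discharge and the transmissivities add.
Σ(K_i·b_i) = 0.0694×5.06 + 14.8×9.21 + 0.275×10.4 = 139.5 m²/day.
Hydraulic gradient i = (246.32 − 240.88) / 2020 = 5.44 / 2020 = 0.002693.
Q = Σ(K_i·b_i) · W · i = 139.5 × 146 × 0.002693 = 54.86 m³/day.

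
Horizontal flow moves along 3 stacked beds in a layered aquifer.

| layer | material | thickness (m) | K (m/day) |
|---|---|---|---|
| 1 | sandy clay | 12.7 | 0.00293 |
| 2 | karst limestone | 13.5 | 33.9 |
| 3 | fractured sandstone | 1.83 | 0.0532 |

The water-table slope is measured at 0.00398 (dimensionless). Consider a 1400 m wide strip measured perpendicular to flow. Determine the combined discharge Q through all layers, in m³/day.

Flow is parallel to layering, so each bed carries its own Darcy discharge and the transmissivities add.
Σ(K_i·b_i) = 0.00293×12.7 + 33.9×13.5 + 0.0532×1.83 = 457.8 m²/day.
Hydraulic gradient i = 0.00398.
Q = Σ(K_i·b_i) · W · i = 457.8 × 1400 × 0.003980 = 2551 m³/day.

2550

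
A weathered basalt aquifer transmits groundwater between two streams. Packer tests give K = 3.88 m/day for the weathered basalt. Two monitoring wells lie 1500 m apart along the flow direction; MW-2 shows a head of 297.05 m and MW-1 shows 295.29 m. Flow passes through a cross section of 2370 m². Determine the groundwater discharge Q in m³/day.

10.8

Hydraulic gradient i = (297.05 − 295.29) / 1500 = 1.76 / 1500 = 0.001173.
Darcy's law: Q = K · A · i = 3.880 × 2370 × 0.001173 = 10.79 m³/day.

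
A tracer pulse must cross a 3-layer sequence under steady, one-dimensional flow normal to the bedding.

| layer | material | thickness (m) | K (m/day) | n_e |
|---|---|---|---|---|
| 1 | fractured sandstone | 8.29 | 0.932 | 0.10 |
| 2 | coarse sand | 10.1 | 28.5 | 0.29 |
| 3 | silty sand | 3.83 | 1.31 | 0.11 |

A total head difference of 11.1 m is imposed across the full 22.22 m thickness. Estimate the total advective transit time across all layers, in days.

4.58

With flow normal to the layers, continuity requires the same specific discharge q through every layer.
Σ(b_i/K_i) = 8.29/0.932 + 10.1/28.5 + 3.83/1.31 = 12.17 d.
q = Δh / Σ(b_i/K_i) = 11.1 / 12.17 = 0.9119 m/day.
In each layer the seepage velocity is v_i = q/n_i, so the layer transit time is t_i = b_i·n_i / q:
  layer 1 (fractured sandstone): t_1 = 8.29 × 0.10 / 0.9119 = 0.9091 d
  layer 2 (coarse sand): t_2 = 10.1 × 0.29 / 0.9119 = 3.212 d
  layer 3 (silty sand): t_3 = 3.83 × 0.11 / 0.9119 = 0.4620 d
Total t = Σ t_i = 4.583 days.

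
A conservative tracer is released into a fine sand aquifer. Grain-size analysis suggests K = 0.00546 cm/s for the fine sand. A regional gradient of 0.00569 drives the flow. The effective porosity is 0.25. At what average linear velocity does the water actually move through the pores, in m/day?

Convert K: 0.00546 cm/s × 864 = 4.717 m/day.
Hydraulic gradient i = 0.00569.
Darcy flux q = K · i = 4.717 × 0.005690 = 0.02684 m/day.
Seepage velocity v = q / n_e = 0.02684 / 0.25 = 0.1074 m/day.

0.107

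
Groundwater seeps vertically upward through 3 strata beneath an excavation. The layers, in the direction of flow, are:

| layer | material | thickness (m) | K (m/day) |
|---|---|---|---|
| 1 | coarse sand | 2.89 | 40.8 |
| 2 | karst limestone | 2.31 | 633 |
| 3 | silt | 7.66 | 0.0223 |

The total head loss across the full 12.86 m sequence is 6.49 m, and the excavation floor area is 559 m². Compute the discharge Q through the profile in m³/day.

10.6

Flow is perpendicular to layering, so the layers act in series and the equivalent K is the thickness-weighted harmonic mean.
Total thickness L = 2.89 + 2.31 + 7.66 = 12.86 m.
Σ(b_i/K_i) = 2.89/40.8 + 2.31/633 + 7.66/0.0223 = 343.6 d.
K_eq = L / Σ(b_i/K_i) = 12.86 / 343.6 = 0.03743 m/day.
Q = K_eq · A · (Δh/L) = 0.03743 × 559 × (6.49/12.86) = 10.56 m³/day.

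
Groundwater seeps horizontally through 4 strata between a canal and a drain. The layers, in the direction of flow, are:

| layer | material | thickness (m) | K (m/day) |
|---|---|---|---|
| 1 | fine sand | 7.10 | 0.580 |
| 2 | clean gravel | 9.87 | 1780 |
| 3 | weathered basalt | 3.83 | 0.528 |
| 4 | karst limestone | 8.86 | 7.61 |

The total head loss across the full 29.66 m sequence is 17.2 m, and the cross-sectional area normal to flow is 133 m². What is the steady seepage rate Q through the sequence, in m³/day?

Flow is perpendicular to layering, so the layers act in series and the equivalent K is the thickness-weighted harmonic mean.
Total thickness L = 7.10 + 9.87 + 3.83 + 8.86 = 29.66 m.
Σ(b_i/K_i) = 7.10/0.580 + 9.87/1780 + 3.83/0.528 + 8.86/7.61 = 20.66 d.
K_eq = L / Σ(b_i/K_i) = 29.66 / 20.66 = 1.435 m/day.
Q = K_eq · A · (Δh/L) = 1.435 × 133 × (17.2/29.66) = 110.7 m³/day.

111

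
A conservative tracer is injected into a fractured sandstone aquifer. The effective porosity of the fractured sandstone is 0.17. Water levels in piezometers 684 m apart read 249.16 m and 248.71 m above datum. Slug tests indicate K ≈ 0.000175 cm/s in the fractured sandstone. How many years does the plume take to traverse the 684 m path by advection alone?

Convert K: 0.000175 cm/s × 864 = 0.1512 m/day.
Hydraulic gradient i = (249.16 − 248.71) / 684 = 0.45 / 684 = 0.0006579.
Darcy flux q = K · i = 0.1512 × 0.0006579 = 9.947e-05 m/day.
Seepage velocity v = q / n_e = 9.947e-05 / 0.17 = 0.0005851 m/day.
Travel time t = L / v = 684 / 0.0005851 = 1.169e+06 days = 3200 years.

3200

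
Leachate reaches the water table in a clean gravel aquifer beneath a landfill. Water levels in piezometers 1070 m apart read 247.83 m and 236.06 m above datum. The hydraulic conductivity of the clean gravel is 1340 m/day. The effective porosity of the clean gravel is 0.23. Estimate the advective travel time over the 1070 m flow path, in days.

Hydraulic gradient i = (247.83 − 236.06) / 1070 = 11.77 / 1070 = 0.01100.
Darcy flux q = K · i = 1340 × 0.01100 = 14.74 m/day.
Seepage velocity v = q / n_e = 14.74 / 0.23 = 64.09 m/day.
Travel time t = L / v = 1070 / 64.09 = 16.70 days.

16.7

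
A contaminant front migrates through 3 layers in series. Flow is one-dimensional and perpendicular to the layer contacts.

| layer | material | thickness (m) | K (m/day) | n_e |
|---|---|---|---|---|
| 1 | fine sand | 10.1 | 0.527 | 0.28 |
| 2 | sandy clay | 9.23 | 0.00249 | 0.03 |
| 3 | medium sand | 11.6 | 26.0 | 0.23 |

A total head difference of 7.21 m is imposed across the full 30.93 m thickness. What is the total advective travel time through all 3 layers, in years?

With flow normal to the layers, continuity requires the same specific discharge q through every layer.
Σ(b_i/K_i) = 10.1/0.527 + 9.23/0.00249 + 11.6/26.0 = 3726 d.
q = Δh / Σ(b_i/K_i) = 7.21 / 3726 = 0.001935 m/day.
In each layer the seepage velocity is v_i = q/n_i, so the layer transit time is t_i = b_i·n_i / q:
  layer 1 (fine sand): t_1 = 10.1 × 0.28 / 0.001935 = 1462 d
  layer 2 (sandy clay): t_2 = 9.23 × 0.03 / 0.001935 = 143.1 d
  layer 3 (medium sand): t_3 = 11.6 × 0.23 / 0.001935 = 1379 d
Total t = Σ t_i = 2984 days = 8.169 years.

8.17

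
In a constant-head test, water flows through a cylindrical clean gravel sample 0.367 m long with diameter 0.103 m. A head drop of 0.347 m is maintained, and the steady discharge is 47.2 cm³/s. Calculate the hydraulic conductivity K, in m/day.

518

Cross-sectional area A = π·(d/2)² = π × (0.103/2)² = 0.008332 m².
Convert discharge: 47.2 cm³/s = 4.720e-05 m³/s.
Darcy's law rearranged: K = Q·L / (A·Δh) = 4.720e-05 × 0.367 / (0.008332 × 0.347) = 0.005991 m/s = 517.6 m/day.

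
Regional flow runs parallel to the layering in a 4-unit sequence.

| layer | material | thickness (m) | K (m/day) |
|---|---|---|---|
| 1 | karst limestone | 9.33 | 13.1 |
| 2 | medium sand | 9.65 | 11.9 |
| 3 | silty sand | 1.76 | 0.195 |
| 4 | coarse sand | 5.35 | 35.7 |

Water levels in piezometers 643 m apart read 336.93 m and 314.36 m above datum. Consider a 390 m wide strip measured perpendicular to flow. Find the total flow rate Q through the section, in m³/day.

5860

Flow is parallel to layering, so each bed carries its own Darcy discharge and the transmissivities add.
Σ(K_i·b_i) = 13.1×9.33 + 11.9×9.65 + 0.195×1.76 + 35.7×5.35 = 428.4 m²/day.
Hydraulic gradient i = (336.93 − 314.36) / 643 = 22.57 / 643 = 0.03510.
Q = Σ(K_i·b_i) · W · i = 428.4 × 390 × 0.03510 = 5864 m³/day.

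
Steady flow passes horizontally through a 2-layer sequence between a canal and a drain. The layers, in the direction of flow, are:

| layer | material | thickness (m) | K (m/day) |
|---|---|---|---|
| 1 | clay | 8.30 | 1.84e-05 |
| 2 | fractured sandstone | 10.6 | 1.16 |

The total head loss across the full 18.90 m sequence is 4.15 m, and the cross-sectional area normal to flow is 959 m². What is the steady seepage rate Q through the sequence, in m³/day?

Flow is perpendicular to layering, so the layers act in series and the equivalent K is the thickness-weighted harmonic mean.
Total thickness L = 8.30 + 10.6 = 18.90 m.
Σ(b_i/K_i) = 8.30/1.84e-05 + 10.6/1.16 = 4.511e+05 d.
K_eq = L / Σ(b_i/K_i) = 18.90 / 4.511e+05 = 4.190e-05 m/day.
Q = K_eq · A · (Δh/L) = 4.190e-05 × 959 × (4.15/18.90) = 0.008823 m³/day.

0.00882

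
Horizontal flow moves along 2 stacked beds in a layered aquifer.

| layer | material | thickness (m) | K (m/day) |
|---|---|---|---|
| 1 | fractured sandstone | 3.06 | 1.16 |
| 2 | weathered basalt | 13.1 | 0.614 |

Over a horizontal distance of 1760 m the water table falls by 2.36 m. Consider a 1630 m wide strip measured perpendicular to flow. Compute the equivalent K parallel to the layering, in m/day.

Flow is parallel to layering, so each bed carries its own Darcy discharge and the transmissivities add.
Σ(K_i·b_i) = 1.16×3.06 + 0.614×13.1 = 11.59 m²/day.
Total thickness b = 16.16 m, so K_eq = Σ(K_i·b_i)/b = 0.7174 m/day.

0.717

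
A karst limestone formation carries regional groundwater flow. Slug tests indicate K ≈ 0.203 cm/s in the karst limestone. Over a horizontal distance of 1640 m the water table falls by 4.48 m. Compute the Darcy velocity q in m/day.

0.479

Convert K: 0.203 cm/s × 864 = 175.4 m/day.
Hydraulic gradient i = Δh / L = 4.48 / 1640 = 0.002732.
Specific discharge q = K · i = 175.4 × 0.002732 = 0.4791 m/day.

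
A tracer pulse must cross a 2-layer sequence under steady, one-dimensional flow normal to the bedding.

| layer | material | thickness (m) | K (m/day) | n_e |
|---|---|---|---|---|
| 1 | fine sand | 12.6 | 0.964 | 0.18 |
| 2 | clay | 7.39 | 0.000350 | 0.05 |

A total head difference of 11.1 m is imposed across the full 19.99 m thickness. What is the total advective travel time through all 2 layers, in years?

With flow normal to the layers, continuity requires the same specific discharge q through every layer.
Σ(b_i/K_i) = 12.6/0.964 + 7.39/0.000350 = 21127 d.
q = Δh / Σ(b_i/K_i) = 11.1 / 21127 = 0.0005254 m/day.
In each layer the seepage velocity is v_i = q/n_i, so the layer transit time is t_i = b_i·n_i / q:
  layer 1 (fine sand): t_1 = 12.6 × 0.18 / 0.0005254 = 4317 d
  layer 2 (clay): t_2 = 7.39 × 0.05 / 0.0005254 = 703.3 d
Total t = Σ t_i = 5020 days = 13.74 years.

13.7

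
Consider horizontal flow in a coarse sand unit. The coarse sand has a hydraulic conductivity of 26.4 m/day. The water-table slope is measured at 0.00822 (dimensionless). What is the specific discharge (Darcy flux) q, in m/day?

0.217

Hydraulic gradient i = 0.00822.
Specific discharge q = K · i = 26.40 × 0.008220 = 0.2170 m/day.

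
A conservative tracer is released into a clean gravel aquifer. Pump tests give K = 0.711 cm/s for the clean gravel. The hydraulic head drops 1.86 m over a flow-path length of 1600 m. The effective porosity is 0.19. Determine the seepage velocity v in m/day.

Convert K: 0.711 cm/s × 864 = 614.3 m/day.
Hydraulic gradient i = Δh / L = 1.86 / 1600 = 0.001163.
Darcy flux q = K · i = 614.3 × 0.001163 = 0.7141 m/day.
Seepage velocity v = q / n_e = 0.7141 / 0.19 = 3.759 m/day.

3.76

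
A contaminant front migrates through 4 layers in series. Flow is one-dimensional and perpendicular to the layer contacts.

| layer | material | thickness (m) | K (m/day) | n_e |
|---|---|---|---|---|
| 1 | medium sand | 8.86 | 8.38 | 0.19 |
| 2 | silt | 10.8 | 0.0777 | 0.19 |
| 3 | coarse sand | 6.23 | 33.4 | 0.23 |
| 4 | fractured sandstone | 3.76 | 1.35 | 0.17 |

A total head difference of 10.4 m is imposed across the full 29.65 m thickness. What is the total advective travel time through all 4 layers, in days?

79.9

With flow normal to the layers, continuity requires the same specific discharge q through every layer.
Σ(b_i/K_i) = 8.86/8.38 + 10.8/0.0777 + 6.23/33.4 + 3.76/1.35 = 143.0 d.
q = Δh / Σ(b_i/K_i) = 10.4 / 143.0 = 0.07271 m/day.
In each layer the seepage velocity is v_i = q/n_i, so the layer transit time is t_i = b_i·n_i / q:
  layer 1 (medium sand): t_1 = 8.86 × 0.19 / 0.07271 = 23.15 d
  layer 2 (silt): t_2 = 10.8 × 0.19 / 0.07271 = 28.22 d
  layer 3 (coarse sand): t_3 = 6.23 × 0.23 / 0.07271 = 19.71 d
  layer 4 (fractured sandstone): t_4 = 3.76 × 0.17 / 0.07271 = 8.791 d
Total t = Σ t_i = 79.87 days.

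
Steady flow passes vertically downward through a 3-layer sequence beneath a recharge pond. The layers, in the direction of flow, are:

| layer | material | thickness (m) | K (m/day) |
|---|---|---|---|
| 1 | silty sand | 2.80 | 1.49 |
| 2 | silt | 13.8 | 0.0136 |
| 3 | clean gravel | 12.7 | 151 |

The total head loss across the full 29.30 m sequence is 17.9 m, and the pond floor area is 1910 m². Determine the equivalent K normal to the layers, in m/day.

0.0288

Flow is perpendicular to layering, so the layers act in series and the equivalent K is the thickness-weighted harmonic mean.
Total thickness L = 2.80 + 13.8 + 12.7 = 29.30 m.
Σ(b_i/K_i) = 2.80/1.49 + 13.8/0.0136 + 12.7/151 = 1017 d.
K_eq = L / Σ(b_i/K_i) = 29.30 / 1017 = 0.02882 m/day.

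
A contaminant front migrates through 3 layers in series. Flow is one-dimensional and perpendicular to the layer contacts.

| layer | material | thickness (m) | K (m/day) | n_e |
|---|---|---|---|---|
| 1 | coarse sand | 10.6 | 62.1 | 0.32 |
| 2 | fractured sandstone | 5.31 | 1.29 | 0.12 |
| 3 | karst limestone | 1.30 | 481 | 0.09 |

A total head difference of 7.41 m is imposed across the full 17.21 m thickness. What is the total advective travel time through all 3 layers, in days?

2.40

With flow normal to the layers, continuity requires the same specific discharge q through every layer.
Σ(b_i/K_i) = 10.6/62.1 + 5.31/1.29 + 1.30/481 = 4.290 d.
q = Δh / Σ(b_i/K_i) = 7.41 / 4.290 = 1.727 m/day.
In each layer the seepage velocity is v_i = q/n_i, so the layer transit time is t_i = b_i·n_i / q:
  layer 1 (coarse sand): t_1 = 10.6 × 0.32 / 1.727 = 1.964 d
  layer 2 (fractured sandstone): t_2 = 5.31 × 0.12 / 1.727 = 0.3689 d
  layer 3 (karst limestone): t_3 = 1.30 × 0.09 / 1.727 = 0.06773 d
Total t = Σ t_i = 2.400 days.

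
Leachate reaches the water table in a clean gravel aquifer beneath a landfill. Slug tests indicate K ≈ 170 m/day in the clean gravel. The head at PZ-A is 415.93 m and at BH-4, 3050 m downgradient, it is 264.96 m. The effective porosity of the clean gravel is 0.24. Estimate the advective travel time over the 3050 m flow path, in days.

Hydraulic gradient i = (415.93 − 264.96) / 3050 = 150.97 / 3050 = 0.04950.
Darcy flux q = K · i = 170.0 × 0.04950 = 8.415 m/day.
Seepage velocity v = q / n_e = 8.415 / 0.24 = 35.06 m/day.
Travel time t = L / v = 3050 / 35.06 = 86.99 days.

87.0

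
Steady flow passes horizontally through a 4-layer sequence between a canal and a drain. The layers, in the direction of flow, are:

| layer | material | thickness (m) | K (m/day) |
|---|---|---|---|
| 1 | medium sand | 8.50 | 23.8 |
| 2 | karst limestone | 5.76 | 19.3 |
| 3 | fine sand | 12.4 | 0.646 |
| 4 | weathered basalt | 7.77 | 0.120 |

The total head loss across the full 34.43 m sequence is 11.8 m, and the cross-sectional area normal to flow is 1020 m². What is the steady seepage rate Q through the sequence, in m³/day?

142

Flow is perpendicular to layering, so the layers act in series and the equivalent K is the thickness-weighted harmonic mean.
Total thickness L = 8.50 + 5.76 + 12.4 + 7.77 = 34.43 m.
Σ(b_i/K_i) = 8.50/23.8 + 5.76/19.3 + 12.4/0.646 + 7.77/0.120 = 84.60 d.
K_eq = L / Σ(b_i/K_i) = 34.43 / 84.60 = 0.4070 m/day.
Q = K_eq · A · (Δh/L) = 0.4070 × 1020 × (11.8/34.43) = 142.3 m³/day.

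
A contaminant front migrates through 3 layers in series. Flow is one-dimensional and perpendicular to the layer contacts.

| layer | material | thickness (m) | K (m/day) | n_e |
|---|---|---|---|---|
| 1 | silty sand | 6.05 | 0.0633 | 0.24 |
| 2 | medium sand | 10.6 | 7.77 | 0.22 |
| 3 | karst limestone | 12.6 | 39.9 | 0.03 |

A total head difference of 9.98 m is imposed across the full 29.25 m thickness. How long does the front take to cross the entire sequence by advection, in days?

40.6

With flow normal to the layers, continuity requires the same specific discharge q through every layer.
Σ(b_i/K_i) = 6.05/0.0633 + 10.6/7.77 + 12.6/39.9 = 97.26 d.
q = Δh / Σ(b_i/K_i) = 9.98 / 97.26 = 0.1026 m/day.
In each layer the seepage velocity is v_i = q/n_i, so the layer transit time is t_i = b_i·n_i / q:
  layer 1 (silty sand): t_1 = 6.05 × 0.24 / 0.1026 = 14.15 d
  layer 2 (medium sand): t_2 = 10.6 × 0.22 / 0.1026 = 22.73 d
  layer 3 (karst limestone): t_3 = 12.6 × 0.03 / 0.1026 = 3.684 d
Total t = Σ t_i = 40.56 days.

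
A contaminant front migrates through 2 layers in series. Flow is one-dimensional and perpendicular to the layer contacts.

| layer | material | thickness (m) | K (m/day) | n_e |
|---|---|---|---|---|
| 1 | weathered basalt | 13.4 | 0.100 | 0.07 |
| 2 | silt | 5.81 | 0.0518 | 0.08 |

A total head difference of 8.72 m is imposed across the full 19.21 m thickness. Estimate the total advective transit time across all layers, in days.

With flow normal to the layers, continuity requires the same specific discharge q through every layer.
Σ(b_i/K_i) = 13.4/0.100 + 5.81/0.0518 = 246.2 d.
q = Δh / Σ(b_i/K_i) = 8.72 / 246.2 = 0.03542 m/day.
In each layer the seepage velocity is v_i = q/n_i, so the layer transit time is t_i = b_i·n_i / q:
  layer 1 (weathered basalt): t_1 = 13.4 × 0.07 / 0.03542 = 26.48 d
  layer 2 (silt): t_2 = 5.81 × 0.08 / 0.03542 = 13.12 d
Total t = Σ t_i = 39.60 days.

39.6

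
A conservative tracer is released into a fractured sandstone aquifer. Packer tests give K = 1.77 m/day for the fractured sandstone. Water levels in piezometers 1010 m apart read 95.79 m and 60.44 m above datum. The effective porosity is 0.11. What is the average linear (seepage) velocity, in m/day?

Hydraulic gradient i = (95.79 − 60.44) / 1010 = 35.35 / 1010 = 0.03500.
Darcy flux q = K · i = 1.770 × 0.03500 = 0.06195 m/day.
Seepage velocity v = q / n_e = 0.06195 / 0.11 = 0.5632 m/day.

0.563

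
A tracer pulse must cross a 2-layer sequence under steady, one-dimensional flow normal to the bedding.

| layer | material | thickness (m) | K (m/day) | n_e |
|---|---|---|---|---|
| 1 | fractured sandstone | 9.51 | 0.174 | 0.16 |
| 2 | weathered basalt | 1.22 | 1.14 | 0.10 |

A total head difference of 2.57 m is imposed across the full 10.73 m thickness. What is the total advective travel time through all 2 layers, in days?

With flow normal to the layers, continuity requires the same specific discharge q through every layer.
Σ(b_i/K_i) = 9.51/0.174 + 1.22/1.14 = 55.73 d.
q = Δh / Σ(b_i/K_i) = 2.57 / 55.73 = 0.04612 m/day.
In each layer the seepage velocity is v_i = q/n_i, so the layer transit time is t_i = b_i·n_i / q:
  layer 1 (fractured sandstone): t_1 = 9.51 × 0.16 / 0.04612 = 32.99 d
  layer 2 (weathered basalt): t_2 = 1.22 × 0.10 / 0.04612 = 2.645 d
Total t = Σ t_i = 35.64 days.

35.6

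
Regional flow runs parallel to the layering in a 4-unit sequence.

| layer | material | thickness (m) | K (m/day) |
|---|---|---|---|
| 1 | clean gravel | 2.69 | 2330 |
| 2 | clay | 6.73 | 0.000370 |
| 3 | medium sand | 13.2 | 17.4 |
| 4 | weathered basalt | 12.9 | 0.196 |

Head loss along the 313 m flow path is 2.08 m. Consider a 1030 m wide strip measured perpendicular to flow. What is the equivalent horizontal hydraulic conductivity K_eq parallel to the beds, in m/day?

183

Flow is parallel to layering, so each bed carries its own Darcy discharge and the transmissivities add.
Σ(K_i·b_i) = 2330×2.69 + 0.000370×6.73 + 17.4×13.2 + 0.196×12.9 = 6500 m²/day.
Total thickness b = 35.52 m, so K_eq = Σ(K_i·b_i)/b = 183.0 m/day.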